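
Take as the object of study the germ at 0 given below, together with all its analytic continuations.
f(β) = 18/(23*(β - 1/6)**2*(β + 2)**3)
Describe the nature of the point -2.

The point is a pole of order 3.

The denominator factor β + 2 vanishes at -2 and appears to the power 3; the numerator there equals 18/23, nonzero, and no other factor vanishes.
Hence a pole whose order is the multiplicity, 3.


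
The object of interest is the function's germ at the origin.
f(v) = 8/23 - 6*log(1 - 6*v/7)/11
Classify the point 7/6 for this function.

The term (-6/11)*log(1 - v/(7/6)) has argument 1 - 7/6/(7/6) = 0 at 7/6: a logarithmic (infinitely-sheeted) branch point; the remaining terms are analytic or single-valued there.

The point is a logarithmic branch point.


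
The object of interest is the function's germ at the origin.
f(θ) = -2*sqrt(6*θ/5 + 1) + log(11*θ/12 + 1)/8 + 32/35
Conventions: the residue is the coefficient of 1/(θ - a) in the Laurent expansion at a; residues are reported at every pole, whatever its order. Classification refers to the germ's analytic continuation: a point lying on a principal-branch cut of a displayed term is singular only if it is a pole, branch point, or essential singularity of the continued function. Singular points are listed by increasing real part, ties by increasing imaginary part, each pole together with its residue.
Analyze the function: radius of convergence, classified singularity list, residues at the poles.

Radius of convergence at 0: 5/6.
At -12/11: a logarithmic branch point.
At -5/6: an algebraic (square-root) branch point.

Branch term (-2)*sqrt(1 - θ/(-5/6)): its argument vanishes at θ = -5/6, a square-root branch point, modulus 5/6.
Branch term (1/8)*log(1 - θ/(-12/11)): its argument vanishes at θ = -12/11, a logarithmic branch point, modulus 12/11.
The radius of convergence is the smallest modulus among the singular points: 5/6.
List the singular points by increasing real part (a conjugate pair: the negative imaginary part first).


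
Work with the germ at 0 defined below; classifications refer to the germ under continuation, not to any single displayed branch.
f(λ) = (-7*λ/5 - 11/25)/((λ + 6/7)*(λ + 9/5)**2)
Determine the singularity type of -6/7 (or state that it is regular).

The denominator factor λ + 6/7 vanishes at -6/7 and appears to the power 1; the numerator there equals 19/25, nonzero, and no other factor vanishes.
Hence a pole whose order is the multiplicity, 1.

The point is a pole of order 1.


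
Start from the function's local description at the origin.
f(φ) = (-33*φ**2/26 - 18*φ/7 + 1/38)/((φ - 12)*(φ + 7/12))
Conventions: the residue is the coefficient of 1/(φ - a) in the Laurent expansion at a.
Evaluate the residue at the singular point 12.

The residue is -4431774/261079.

At the order-1 pole 12 set g(φ) = (φ - (12))*f(φ) = (-33*φ**2/26 - 18*φ/7 + 1/38)/(φ + 7/12).
Simple pole: residue = g(a) at a = 12, which is -4431774/261079.


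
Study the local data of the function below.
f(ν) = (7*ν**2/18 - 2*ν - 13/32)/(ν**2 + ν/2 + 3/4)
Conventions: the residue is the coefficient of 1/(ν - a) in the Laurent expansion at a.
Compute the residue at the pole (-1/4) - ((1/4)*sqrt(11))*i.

The factor ν**2 + ν/2 + 3/4 splits as (ν - a)(ν - a') with a = (-1/4) - ((1/4)*sqrt(11))*i, a' = (-1/4) + ((1/4)*sqrt(11))*i. At the order-1 pole a set g(ν) = (ν - a)*f(ν) = [7*ν**2/18 - 2*ν - 13/32] / (ν - a').
Simple pole: residue = g(a) at a = (-1/4) - ((1/4)*sqrt(11))*i, which is (-79/72) - ((43/1584)*sqrt(11))*i.

The residue is (-79/72) - ((43/1584)*sqrt(11))*i.


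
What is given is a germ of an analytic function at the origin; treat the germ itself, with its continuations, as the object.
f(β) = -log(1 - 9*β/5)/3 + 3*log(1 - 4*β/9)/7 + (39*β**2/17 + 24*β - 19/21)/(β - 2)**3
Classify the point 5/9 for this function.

The term (-1/3)*log(1 - β/(5/9)) has argument 1 - 5/9/(5/9) = 0 at 5/9: a logarithmic (infinitely-sheeted) branch point; the remaining terms are analytic or single-valued there.

The point is a logarithmic branch point.


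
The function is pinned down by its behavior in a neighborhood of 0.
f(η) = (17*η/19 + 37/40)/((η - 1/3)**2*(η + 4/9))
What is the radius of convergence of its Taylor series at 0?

The radius of convergence is 1/3.

Denominator factor (η + 4/9): pole of order 1 at -4/9, modulus 4/9.
Denominator factor (η - 1/3)^2: pole of order 2 at 1/3, modulus 1/3.
The radius of convergence is the smallest modulus among the singular points: 1/3.


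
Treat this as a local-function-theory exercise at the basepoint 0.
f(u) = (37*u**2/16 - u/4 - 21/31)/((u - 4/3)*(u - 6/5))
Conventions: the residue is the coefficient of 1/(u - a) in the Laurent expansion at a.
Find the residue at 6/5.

At the order-1 pole 6/5 set g(u) = (u - (6/5))*f(u) = (37*u**2/16 - u/4 - 21/31)/(u - 4/3).
Simple pole: residue = g(a) at a = 6/5, which is -21879/1240.

The residue is -21879/1240.


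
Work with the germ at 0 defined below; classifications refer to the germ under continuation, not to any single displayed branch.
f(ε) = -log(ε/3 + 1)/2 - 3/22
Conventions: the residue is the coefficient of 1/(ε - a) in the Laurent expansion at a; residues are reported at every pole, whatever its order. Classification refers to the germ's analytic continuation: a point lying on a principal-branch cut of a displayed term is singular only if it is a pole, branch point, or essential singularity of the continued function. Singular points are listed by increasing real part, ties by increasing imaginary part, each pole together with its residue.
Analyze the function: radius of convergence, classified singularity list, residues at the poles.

Branch term (-1/2)*log(1 - ε/(-3)): its argument vanishes at ε = -3, a logarithmic branch point, modulus 3.
The radius of convergence is the smallest modulus among the singular points: 3.

Radius of convergence at 0: 3.
At -3: a logarithmic branch point.


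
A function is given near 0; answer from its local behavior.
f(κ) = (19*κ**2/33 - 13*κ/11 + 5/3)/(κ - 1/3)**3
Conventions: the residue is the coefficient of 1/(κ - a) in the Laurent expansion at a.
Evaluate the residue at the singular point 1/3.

The residue is 19/33.

At the order-3 pole 1/3 set g(κ) = (κ - (1/3))^3*f(κ) = 19*κ**2/33 - 13*κ/11 + 5/3.
Order-3 pole: residue = g''(a)/2; g''(1/3) = 38/33, so the residue is 19/33.


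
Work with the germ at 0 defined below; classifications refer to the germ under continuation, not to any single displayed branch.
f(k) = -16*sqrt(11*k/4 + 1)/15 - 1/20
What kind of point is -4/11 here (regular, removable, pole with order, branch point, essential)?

The point is an algebraic (square-root) branch point.

The term (-16/15)*sqrt(1 - k/(-4/11)) has argument 1 - -4/11/(-4/11) = 0 at -4/11: a square-root (algebraic, two-sheeted) branch point; the remaining terms are analytic or single-valued there.


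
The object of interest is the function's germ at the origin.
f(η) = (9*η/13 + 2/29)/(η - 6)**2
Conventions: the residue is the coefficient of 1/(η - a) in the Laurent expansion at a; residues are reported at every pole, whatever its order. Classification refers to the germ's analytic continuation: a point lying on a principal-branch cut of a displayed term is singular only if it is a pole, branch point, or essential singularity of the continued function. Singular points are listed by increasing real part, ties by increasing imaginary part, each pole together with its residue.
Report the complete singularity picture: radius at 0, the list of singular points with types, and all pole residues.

Denominator factor (η - 6)^2: pole of order 2 at 6, modulus 6.
The radius of convergence is the smallest modulus among the singular points: 6.
At the order-2 pole 6 set g(η) = (η - (6))^2*f(η) = 9*η/13 + 2/29.
Order-2 pole: residue = g'(a); g'(6) = 9/13, so the residue is 9/13.

Radius of convergence at 0: 6.
At 6: a pole of order 2; residue 9/13.


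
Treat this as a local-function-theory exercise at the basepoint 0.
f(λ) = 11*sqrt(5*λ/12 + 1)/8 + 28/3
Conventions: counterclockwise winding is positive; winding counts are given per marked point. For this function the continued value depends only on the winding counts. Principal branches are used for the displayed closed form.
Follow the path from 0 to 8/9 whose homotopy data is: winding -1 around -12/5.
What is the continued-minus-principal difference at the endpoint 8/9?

Continued minus principal equals -(11/36)*sqrt(111).

The rational part is single-valued and drops out of the difference; each branch term changes only by its own monodromy.
(11/8)*sqrt(1 - λ/(-12/5)): winding -1 is odd, the square root flips sign, contributing -2*(11/8)*sqrt(1 - (8/9)/(-12/5)) = -2*(11/8)*sqrt(37/27) = -(11/36)*sqrt(111).
Summing the contributions at λ = 8/9 gives -(11/36)*sqrt(111).


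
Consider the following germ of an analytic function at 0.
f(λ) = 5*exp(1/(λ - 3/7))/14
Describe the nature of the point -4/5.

There is no denominator, hence no pole anywhere.
The essential point of exp(1/(λ - (3/7))) is 3/7, not -4/5.
So the germ continues analytically to -4/5.

The point is a regular point.


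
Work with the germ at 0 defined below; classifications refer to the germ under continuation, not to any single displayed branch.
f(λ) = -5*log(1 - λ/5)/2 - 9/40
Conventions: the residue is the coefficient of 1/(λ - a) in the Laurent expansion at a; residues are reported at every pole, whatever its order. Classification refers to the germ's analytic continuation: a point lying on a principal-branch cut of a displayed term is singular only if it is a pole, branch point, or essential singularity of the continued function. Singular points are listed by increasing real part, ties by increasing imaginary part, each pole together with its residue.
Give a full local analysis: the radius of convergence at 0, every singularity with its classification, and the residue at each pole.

Branch term (-5/2)*log(1 - λ/(5)): its argument vanishes at λ = 5, a logarithmic branch point, modulus 5.
The radius of convergence is the smallest modulus among the singular points: 5.

Radius of convergence at 0: 5.
At 5: a logarithmic branch point.


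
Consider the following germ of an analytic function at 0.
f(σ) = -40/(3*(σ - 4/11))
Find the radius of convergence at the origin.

The radius of convergence is 4/11.

Denominator factor (σ - 4/11): pole of order 1 at 4/11, modulus 4/11.
The radius of convergence is the smallest modulus among the singular points: 4/11.


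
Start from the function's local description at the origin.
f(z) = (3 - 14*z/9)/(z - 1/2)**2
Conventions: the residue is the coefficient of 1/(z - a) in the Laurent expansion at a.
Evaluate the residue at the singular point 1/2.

The residue is -14/9.

At the order-2 pole 1/2 set g(z) = (z - (1/2))^2*f(z) = 3 - 14*z/9.
Order-2 pole: residue = g'(a); g'(1/2) = -14/9, so the residue is -14/9.


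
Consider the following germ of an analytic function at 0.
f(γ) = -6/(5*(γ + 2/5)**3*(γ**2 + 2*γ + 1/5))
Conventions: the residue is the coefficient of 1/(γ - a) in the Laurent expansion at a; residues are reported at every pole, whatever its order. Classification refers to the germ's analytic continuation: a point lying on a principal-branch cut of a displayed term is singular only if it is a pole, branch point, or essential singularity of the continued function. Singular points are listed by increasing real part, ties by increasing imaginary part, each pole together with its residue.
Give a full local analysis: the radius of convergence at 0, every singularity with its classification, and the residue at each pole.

Radius of convergence at 0: 1 - (2/5)*sqrt(5).
At -1 - (2/5)*sqrt(5): a pole of order 1; residue -17625/1331 + (15525/2662)*sqrt(5).
At -2/5: a pole of order 3; residue 35250/1331.
At -1 + (2/5)*sqrt(5): a pole of order 1; residue -17625/1331 - (15525/2662)*sqrt(5).


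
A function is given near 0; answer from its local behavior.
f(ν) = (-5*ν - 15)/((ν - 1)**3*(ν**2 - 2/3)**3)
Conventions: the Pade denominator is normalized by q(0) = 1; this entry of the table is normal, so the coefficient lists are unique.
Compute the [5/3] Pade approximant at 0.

Taylor coefficients needed (expand at 0): a_0 = -405/8, a_1 = -675/4, a_2 = -9315/16, a_3 = -10935/8, a_4 = -12825/4, a_5 = -50625/8, a_6 = -398115/32, a_7 = -353835/16, a_8 = -5016735/128.
Write the denominator as Q(ν) = 1 + q1*ν + q2*ν^2 + q3*ν^3. Requiring Q*f - P = O(ν^9) with deg P <= 5 kills the coefficients of ν^6..ν^8 in Q*f:
  ν^6: a_6 + q1*a_5 + q2*a_4 + q3*a_3 = 0, i.e. -398115/32 + (-50625/8)*q1 + (-12825/4)*q2 + (-10935/8)*q3 = 0.
  ν^7: a_7 + q1*a_6 + q2*a_5 + q3*a_4 = 0, i.e. -353835/16 + (-398115/32)*q1 + (-50625/8)*q2 + (-12825/4)*q3 = 0.
  ν^8: a_8 + q1*a_7 + q2*a_6 + q3*a_5 = 0, i.e. -5016735/128 + (-353835/16)*q1 + (-398115/32)*q2 + (-50625/8)*q3 = 0.
Solving this linear system: q1 = -22613667/12713519, q2 = -119150247/50854076, q3 = 235393579/50854076.
The numerator is Q*f truncated at degree 5: P0 = a_0 = -405/8; P1 = a_1 + q1*a_0 = -8004715515/101708152; P2 = a_2 + q1*a_1 + q2*a_0 = -66483207135/406832608; P3 = a_3 + q1*a_2 + q2*a_1 + q3*a_0 = -69278270895/406832608; P4 = a_4 + q1*a_3 + q2*a_2 + q3*a_1 = -156248622135/813665216; P5 = a_5 + q1*a_4 + q2*a_3 + q3*a_2 = -95526013095/813665216.

The Pade approximant has numerator coefficients [-405/8, -8004715515/101708152, -66483207135/406832608, -69278270895/406832608, -156248622135/813665216, -95526013095/813665216]; denominator coefficients [1, -22613667/12713519, -119150247/50854076, 235393579/50854076].


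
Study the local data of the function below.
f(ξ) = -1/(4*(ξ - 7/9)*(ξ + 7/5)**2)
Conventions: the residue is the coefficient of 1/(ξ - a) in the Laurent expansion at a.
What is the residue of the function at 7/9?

The residue is -2025/38416.

At the order-1 pole 7/9 set g(ξ) = (ξ - (7/9))*f(ξ) = -1/(4*(ξ + 7/5)**2).
Simple pole: residue = g(a) at a = 7/9, which is -2025/38416.


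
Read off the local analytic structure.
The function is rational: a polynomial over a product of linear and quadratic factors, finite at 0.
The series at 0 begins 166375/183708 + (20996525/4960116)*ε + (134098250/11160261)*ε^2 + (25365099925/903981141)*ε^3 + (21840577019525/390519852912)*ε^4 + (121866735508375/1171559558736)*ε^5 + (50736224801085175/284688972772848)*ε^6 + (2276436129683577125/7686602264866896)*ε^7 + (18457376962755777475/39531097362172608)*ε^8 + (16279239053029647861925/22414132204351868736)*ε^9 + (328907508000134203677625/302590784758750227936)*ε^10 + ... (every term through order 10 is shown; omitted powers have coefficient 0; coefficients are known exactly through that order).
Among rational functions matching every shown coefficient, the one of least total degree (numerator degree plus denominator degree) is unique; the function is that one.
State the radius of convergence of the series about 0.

No rational of total degree below 9 reproduces all 11 coefficients; solving the [2/7] Pade equations on them gives f(ε) = (-19*ε**2/27 - 16*ε/9 - 5/7)/((ε - 9/11)**3*(ε**2 - 8*ε/9 - 6/5)**2), whose expansion matches every shown term.
Denominator factor (ε**2 - 8*ε/9 - 6/5)^2: discriminant 2264/405, real irrational roots 4/9 + (1/45)*sqrt(2830) and 4/9 - (1/45)*sqrt(2830); poles of order 2, moduli 4/9 + (1/45)*sqrt(2830) and -4/9 + (1/45)*sqrt(2830).
Denominator factor (ε - 9/11)^3: pole of order 3 at 9/11, modulus 9/11.
The radius of convergence is the smallest modulus among the singular points: -4/9 + (1/45)*sqrt(2830).

The radius of convergence is -4/9 + (1/45)*sqrt(2830).


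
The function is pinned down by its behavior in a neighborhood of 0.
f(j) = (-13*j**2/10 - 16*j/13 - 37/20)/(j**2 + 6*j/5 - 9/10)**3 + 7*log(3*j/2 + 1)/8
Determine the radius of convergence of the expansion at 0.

Denominator factor (j**2 + 6*j/5 - 9/10)^3: discriminant 126/25, real irrational roots -3/5 + (3/10)*sqrt(14) and -3/5 - (3/10)*sqrt(14); poles of order 3, moduli -3/5 + (3/10)*sqrt(14) and 3/5 + (3/10)*sqrt(14).
Branch term (7/8)*log(1 - j/(-2/3)): its argument vanishes at j = -2/3, a logarithmic branch point, modulus 2/3.
The radius of convergence is the smallest modulus among the singular points: -3/5 + (3/10)*sqrt(14).

The radius of convergence is -3/5 + (3/10)*sqrt(14).


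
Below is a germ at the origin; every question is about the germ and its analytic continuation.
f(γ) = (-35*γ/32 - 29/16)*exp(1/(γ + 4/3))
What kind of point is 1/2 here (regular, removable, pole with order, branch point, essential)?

The point is a regular point.

There is no denominator, hence no pole anywhere.
The essential point of exp(1/(γ - (-4/3))) is -4/3, not 1/2.
So the germ continues analytically to 1/2.


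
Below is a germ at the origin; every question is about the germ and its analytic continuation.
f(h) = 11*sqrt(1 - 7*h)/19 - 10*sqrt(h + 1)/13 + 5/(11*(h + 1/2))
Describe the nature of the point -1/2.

The point is a pole of order 1.

The denominator factor h + 1/2 vanishes at -1/2 and appears to the power 1; the numerator there equals 5/11, nonzero, and no other factor vanishes.
The branch terms are analytic at this point.
Hence a pole whose order is the multiplicity, 1.


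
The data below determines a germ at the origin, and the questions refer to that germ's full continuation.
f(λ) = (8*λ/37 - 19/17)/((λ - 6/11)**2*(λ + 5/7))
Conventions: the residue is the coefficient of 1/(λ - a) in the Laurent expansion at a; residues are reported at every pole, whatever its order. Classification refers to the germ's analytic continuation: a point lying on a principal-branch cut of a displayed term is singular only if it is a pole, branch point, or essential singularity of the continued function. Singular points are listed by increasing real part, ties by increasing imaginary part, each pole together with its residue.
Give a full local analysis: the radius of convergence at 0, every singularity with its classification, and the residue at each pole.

Denominator factor (λ - 6/11)^2: pole of order 2 at 6/11, modulus 6/11.
Denominator factor (λ + 5/7): pole of order 1 at -5/7, modulus 5/7.
The radius of convergence is the smallest modulus among the singular points: 6/11.
At the order-1 pole -5/7 set g(λ) = (λ - (-5/7))*f(λ) = (8*λ/37 - 19/17)/(λ - 6/11)**2.
Simple pole: residue = g(a) at a = -5/7, which is -4744047/5918261.
At the order-2 pole 6/11 set g(λ) = (λ - (6/11))^2*f(λ) = (8*λ/37 - 19/17)/(λ + 5/7).
Order-2 pole: residue = g'(a); g'(6/11) = 4744047/5918261, so the residue is 4744047/5918261.
List the singular points by increasing real part (a conjugate pair: the negative imaginary part first).

Radius of convergence at 0: 6/11.
At -5/7: a pole of order 1; residue -4744047/5918261.
At 6/11: a pole of order 2; residue 4744047/5918261.


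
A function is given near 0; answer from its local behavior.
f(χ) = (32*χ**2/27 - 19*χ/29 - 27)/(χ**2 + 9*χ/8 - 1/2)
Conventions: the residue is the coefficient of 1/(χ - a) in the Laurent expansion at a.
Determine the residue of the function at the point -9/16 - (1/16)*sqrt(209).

The residue is -173/174 + (316819/327294)*sqrt(209).

The factor χ**2 + 9*χ/8 - 1/2 splits as (χ - a)(χ - a') with a = -9/16 - (1/16)*sqrt(209), a' = -9/16 + (1/16)*sqrt(209). At the order-1 pole a set g(χ) = (χ - a)*f(χ) = [32*χ**2/27 - 19*χ/29 - 27] / (χ - a').
Simple pole: residue = g(a) at a = -9/16 - (1/16)*sqrt(209), which is -173/174 + (316819/327294)*sqrt(209).


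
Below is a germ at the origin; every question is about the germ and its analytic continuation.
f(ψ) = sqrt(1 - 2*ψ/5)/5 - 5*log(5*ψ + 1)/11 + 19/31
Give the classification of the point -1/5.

The term (-5/11)*log(1 - ψ/(-1/5)) has argument 1 - -1/5/(-1/5) = 0 at -1/5: a logarithmic (infinitely-sheeted) branch point; the remaining terms are analytic or single-valued there.

The point is a logarithmic branch point.


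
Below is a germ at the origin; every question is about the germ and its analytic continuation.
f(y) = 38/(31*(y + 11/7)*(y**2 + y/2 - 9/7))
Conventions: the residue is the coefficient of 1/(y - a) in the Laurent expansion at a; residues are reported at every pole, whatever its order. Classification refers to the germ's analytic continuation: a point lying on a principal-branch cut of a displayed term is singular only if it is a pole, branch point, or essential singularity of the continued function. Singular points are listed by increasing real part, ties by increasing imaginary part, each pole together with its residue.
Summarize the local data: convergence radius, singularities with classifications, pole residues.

Radius of convergence at 0: -1/4 + (1/28)*sqrt(1057).
At -11/7: a pole of order 1; residue 3724/1209.
At -1/4 - (1/28)*sqrt(1057): a pole of order 1; residue -1862/1209 - (9842/182559)*sqrt(1057).
At -1/4 + (1/28)*sqrt(1057): a pole of order 1; residue -1862/1209 + (9842/182559)*sqrt(1057).


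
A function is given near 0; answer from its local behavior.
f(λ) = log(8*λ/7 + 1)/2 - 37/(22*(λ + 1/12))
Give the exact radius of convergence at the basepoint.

Denominator factor (λ + 1/12): pole of order 1 at -1/12, modulus 1/12.
Branch term (1/2)*log(1 - λ/(-7/8)): its argument vanishes at λ = -7/8, a logarithmic branch point, modulus 7/8.
The radius of convergence is the smallest modulus among the singular points: 1/12.

The radius of convergence is 1/12.


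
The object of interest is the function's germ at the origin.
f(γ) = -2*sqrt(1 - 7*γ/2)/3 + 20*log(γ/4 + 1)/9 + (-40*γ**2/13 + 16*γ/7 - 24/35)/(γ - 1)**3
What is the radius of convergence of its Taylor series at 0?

The radius of convergence is 2/7.

Denominator factor (γ - 1)^3: pole of order 3 at 1, modulus 1.
Branch term (20/9)*log(1 - γ/(-4)): its argument vanishes at γ = -4, a logarithmic branch point, modulus 4.
Branch term (-2/3)*sqrt(1 - γ/(2/7)): its argument vanishes at γ = 2/7, a square-root branch point, modulus 2/7.
The radius of convergence is the smallest modulus among the singular points: 2/7.


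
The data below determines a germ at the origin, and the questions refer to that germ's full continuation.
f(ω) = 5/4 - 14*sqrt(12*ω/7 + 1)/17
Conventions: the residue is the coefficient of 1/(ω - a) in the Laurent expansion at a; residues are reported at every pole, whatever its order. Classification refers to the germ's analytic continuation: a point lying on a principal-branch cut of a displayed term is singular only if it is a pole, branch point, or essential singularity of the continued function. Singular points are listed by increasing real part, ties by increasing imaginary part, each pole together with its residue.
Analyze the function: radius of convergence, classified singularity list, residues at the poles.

Radius of convergence at 0: 7/12.
At -7/12: an algebraic (square-root) branch point.

Branch term (-14/17)*sqrt(1 - ω/(-7/12)): its argument vanishes at ω = -7/12, a square-root branch point, modulus 7/12.
The radius of convergence is the smallest modulus among the singular points: 7/12.


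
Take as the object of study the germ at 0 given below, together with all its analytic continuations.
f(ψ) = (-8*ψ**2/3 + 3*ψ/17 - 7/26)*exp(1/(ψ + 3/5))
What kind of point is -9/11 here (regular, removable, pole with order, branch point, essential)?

The point is a regular point.

There is no denominator, hence no pole anywhere.
The essential point of exp(1/(ψ - (-3/5))) is -3/5, not -9/11.
So the germ continues analytically to -9/11.


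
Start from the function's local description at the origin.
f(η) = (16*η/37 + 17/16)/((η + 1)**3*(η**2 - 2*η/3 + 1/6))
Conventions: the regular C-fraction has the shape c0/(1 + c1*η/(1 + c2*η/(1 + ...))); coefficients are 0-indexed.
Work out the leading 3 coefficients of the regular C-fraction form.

The regular C-fraction coefficients are [51/8, -885/629, -320121/185555].

Taylor coefficients (expand at 0): a_0 = 51/8, a_1 = 2655/296, a_2 = 2079/74.
c0 = a_0 = 51/8. Peel one level at a time: if S = 1 + c*η/S' with S'(0) = 1, then c is the η-coefficient of S and S' = c*η/(S - 1).
S_1 = c0/f = 1 + (-885/629)*η + (-960363/395641)*η^2 + ...; c1 = -885/629.
S_2 = c1*η/(S_1 - 1) = 1 + (-320121/185555)*η + ...; c2 = -320121/185555.


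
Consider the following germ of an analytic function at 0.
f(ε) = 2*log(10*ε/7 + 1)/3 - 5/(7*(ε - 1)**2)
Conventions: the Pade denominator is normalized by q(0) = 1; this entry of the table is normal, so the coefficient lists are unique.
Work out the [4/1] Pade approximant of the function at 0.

Taylor coefficients needed (expand at 0): a_0 = -5/7, a_1 = -10/21, a_2 = -415/147, a_3 = -6820/3087, a_4 = -30725/7203, a_5 = -176090/50421.
Write the denominator as Q(ε) = 1 + q1*ε. Requiring Q*f - P = O(ε^6) with deg P <= 4 kills the coefficients of ε^5..ε^5 in Q*f:
  ε^5: a_5 + q1*a_4 = 0, i.e. -176090/50421 + (-30725/7203)*q1 = 0.
Solving this linear system: q1 = -35218/43015.
The numerator is Q*f truncated at degree 4: P0 = a_0 = -5/7; P1 = a_1 + q1*a_0 = 19624/180663; P2 = a_2 + q1*a_1 = -146533/60221; P3 = a_3 + q1*a_2 = 387502/3793923; P4 = a_4 + q1*a_3 = -65245723/26557461.

The Pade approximant has numerator coefficients [-5/7, 19624/180663, -146533/60221, 387502/3793923, -65245723/26557461]; denominator coefficients [1, -35218/43015].


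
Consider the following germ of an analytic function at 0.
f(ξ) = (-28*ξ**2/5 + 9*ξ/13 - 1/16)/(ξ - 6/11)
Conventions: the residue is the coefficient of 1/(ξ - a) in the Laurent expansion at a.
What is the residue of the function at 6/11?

The residue is -170009/125840.

At the order-1 pole 6/11 set g(ξ) = (ξ - (6/11))*f(ξ) = -28*ξ**2/5 + 9*ξ/13 - 1/16.
Simple pole: residue = g(a) at a = 6/11, which is -170009/125840.


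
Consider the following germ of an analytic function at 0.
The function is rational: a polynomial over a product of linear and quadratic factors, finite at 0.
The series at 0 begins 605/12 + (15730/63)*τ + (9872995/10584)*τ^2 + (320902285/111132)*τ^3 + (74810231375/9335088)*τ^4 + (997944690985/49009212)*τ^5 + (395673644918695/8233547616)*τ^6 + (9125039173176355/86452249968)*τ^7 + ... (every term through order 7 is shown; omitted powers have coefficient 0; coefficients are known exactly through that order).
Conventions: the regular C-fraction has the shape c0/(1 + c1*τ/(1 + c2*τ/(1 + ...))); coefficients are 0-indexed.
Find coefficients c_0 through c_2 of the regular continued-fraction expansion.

The regular C-fraction coefficients are [605/12, -104/21, 253/208].


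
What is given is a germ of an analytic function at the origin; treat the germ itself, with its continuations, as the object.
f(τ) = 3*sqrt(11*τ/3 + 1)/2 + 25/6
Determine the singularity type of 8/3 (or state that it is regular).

The point is a regular point.

There is no denominator, hence no pole anywhere.
Branch term sqrt(1 - τ/(-3/11)): argument at 8/3 is 97/9, nonzero, so 8/3 is not its branch point (a point on a principal cut is still regular for the continued germ).
So the germ continues analytically to 8/3.


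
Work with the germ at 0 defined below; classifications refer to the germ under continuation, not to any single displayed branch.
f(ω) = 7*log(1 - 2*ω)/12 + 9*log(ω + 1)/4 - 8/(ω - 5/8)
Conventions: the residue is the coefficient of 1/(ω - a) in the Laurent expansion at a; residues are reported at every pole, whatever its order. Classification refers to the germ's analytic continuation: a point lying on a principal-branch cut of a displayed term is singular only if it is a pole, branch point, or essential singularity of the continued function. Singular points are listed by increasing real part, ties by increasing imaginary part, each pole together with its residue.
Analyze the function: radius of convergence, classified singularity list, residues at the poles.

Denominator factor (ω - 5/8): pole of order 1 at 5/8, modulus 5/8.
Branch term (9/4)*log(1 - ω/(-1)): its argument vanishes at ω = -1, a logarithmic branch point, modulus 1.
Branch term (7/12)*log(1 - ω/(1/2)): its argument vanishes at ω = 1/2, a logarithmic branch point, modulus 1/2.
The radius of convergence is the smallest modulus among the singular points: 1/2.
The branch terms are analytic at 5/8 and contribute nothing to the residue; only the rational part matters.
At the order-1 pole 5/8 set g(ω) = (ω - (5/8))*(rational part) = -8.
Simple pole: residue = g(a) at a = 5/8, which is -8.
List the singular points by increasing real part (a conjugate pair: the negative imaginary part first).

Radius of convergence at 0: 1/2.
At -1: a logarithmic branch point.
At 1/2: a logarithmic branch point.
At 5/8: a pole of order 1; residue -8.


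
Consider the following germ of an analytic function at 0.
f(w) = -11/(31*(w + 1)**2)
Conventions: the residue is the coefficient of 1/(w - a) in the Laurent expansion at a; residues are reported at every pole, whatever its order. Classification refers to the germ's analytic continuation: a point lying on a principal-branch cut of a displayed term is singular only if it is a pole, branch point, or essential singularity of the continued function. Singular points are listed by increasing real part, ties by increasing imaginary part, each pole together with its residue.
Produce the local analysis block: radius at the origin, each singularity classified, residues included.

Denominator factor (w + 1)^2: pole of order 2 at -1, modulus 1.
The radius of convergence is the smallest modulus among the singular points: 1.
At the order-2 pole -1 set g(w) = (w - (-1))^2*f(w) = -11/31.
Order-2 pole: residue = g'(a); g'(-1) = 0, so the residue is 0.

Radius of convergence at 0: 1.
At -1: a pole of order 2; residue 0.


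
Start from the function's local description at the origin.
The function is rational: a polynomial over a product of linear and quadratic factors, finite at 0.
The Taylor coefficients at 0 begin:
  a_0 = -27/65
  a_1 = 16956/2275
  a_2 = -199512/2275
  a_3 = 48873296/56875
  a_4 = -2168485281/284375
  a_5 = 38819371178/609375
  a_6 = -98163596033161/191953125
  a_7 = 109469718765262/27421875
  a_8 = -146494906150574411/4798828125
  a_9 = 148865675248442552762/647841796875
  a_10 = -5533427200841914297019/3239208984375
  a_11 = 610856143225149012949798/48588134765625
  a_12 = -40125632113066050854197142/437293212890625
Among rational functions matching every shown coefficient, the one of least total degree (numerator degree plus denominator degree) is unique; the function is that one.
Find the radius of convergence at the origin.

No rational of total degree below 11 reproduces all 13 coefficients; solving the [1/10] Pade equations on them gives f(ζ) = (15/13 - 6*ζ/7)/((ζ**2 - 11*ζ - 5/3)**2*(ζ**2 - 4*ζ/3 - 1)**3), whose expansion matches every shown term.
Denominator factor (ζ**2 - 11*ζ - 5/3)^2: discriminant 383/3, real irrational roots 11/2 + (1/6)*sqrt(1149) and 11/2 - (1/6)*sqrt(1149); poles of order 2, moduli 11/2 + (1/6)*sqrt(1149) and -11/2 + (1/6)*sqrt(1149).
Denominator factor (ζ**2 - 4*ζ/3 - 1)^3: discriminant 52/9, real irrational roots 2/3 + (1/3)*sqrt(13) and 2/3 - (1/3)*sqrt(13); poles of order 3, moduli 2/3 + (1/3)*sqrt(13) and -2/3 + (1/3)*sqrt(13).
The radius of convergence is the smallest modulus among the singular points: -11/2 + (1/6)*sqrt(1149).

The radius of convergence is -11/2 + (1/6)*sqrt(1149).


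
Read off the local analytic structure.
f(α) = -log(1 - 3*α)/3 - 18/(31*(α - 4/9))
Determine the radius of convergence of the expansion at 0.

The radius of convergence is 1/3.

Denominator factor (α - 4/9): pole of order 1 at 4/9, modulus 4/9.
Branch term (-1/3)*log(1 - α/(1/3)): its argument vanishes at α = 1/3, a logarithmic branch point, modulus 1/3.
The radius of convergence is the smallest modulus among the singular points: 1/3.


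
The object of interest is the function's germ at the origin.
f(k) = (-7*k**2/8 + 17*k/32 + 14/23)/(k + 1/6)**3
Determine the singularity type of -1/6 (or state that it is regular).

The point is a pole of order 3.

The denominator factor k + 1/6 vanishes at -1/6 and appears to the power 3; the numerator there equals 6569/13248, nonzero, and no other factor vanishes.
Hence a pole whose order is the multiplicity, 3.


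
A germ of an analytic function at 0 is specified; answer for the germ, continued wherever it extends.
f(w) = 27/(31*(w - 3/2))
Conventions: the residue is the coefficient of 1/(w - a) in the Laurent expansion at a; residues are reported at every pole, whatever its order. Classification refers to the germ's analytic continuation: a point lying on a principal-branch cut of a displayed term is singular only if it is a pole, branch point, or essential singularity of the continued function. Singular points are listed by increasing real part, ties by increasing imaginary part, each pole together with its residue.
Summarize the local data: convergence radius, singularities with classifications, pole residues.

Radius of convergence at 0: 3/2.
At 3/2: a pole of order 1; residue 27/31.

Denominator factor (w - 3/2): pole of order 1 at 3/2, modulus 3/2.
The radius of convergence is the smallest modulus among the singular points: 3/2.
At the order-1 pole 3/2 set g(w) = (w - (3/2))*f(w) = 27/31.
Simple pole: residue = g(a) at a = 3/2, which is 27/31.


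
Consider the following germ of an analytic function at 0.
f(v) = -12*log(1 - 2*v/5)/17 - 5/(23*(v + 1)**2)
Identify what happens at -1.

The point is a pole of order 2.

The denominator factor v + 1 vanishes at -1 and appears to the power 2; the numerator there equals -5/23, nonzero, and no other factor vanishes.
The branch terms are analytic at this point.
Hence a pole whose order is the multiplicity, 2.


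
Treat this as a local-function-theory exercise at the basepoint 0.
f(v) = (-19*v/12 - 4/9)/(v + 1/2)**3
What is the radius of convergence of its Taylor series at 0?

Denominator factor (v + 1/2)^3: pole of order 3 at -1/2, modulus 1/2.
The radius of convergence is the smallest modulus among the singular points: 1/2.

The radius of convergence is 1/2.


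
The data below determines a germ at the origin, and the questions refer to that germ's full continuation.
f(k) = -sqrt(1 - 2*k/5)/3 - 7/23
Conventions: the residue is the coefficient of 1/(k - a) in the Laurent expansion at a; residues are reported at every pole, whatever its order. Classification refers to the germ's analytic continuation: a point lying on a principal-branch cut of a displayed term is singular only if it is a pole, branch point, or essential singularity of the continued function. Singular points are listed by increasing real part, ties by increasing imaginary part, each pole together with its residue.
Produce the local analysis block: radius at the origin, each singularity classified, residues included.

Branch term (-1/3)*sqrt(1 - k/(5/2)): its argument vanishes at k = 5/2, a square-root branch point, modulus 5/2.
The radius of convergence is the smallest modulus among the singular points: 5/2.

Radius of convergence at 0: 5/2.
At 5/2: an algebraic (square-root) branch point.


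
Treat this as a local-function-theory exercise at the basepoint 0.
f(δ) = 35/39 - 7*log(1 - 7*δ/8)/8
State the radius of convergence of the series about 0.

The radius of convergence is 8/7.

Branch term (-7/8)*log(1 - δ/(8/7)): its argument vanishes at δ = 8/7, a logarithmic branch point, modulus 8/7.
The radius of convergence is the smallest modulus among the singular points: 8/7.


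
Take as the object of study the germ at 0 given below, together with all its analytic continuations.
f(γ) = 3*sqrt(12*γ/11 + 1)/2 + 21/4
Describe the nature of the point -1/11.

The point is a regular point.

There is no denominator, hence no pole anywhere.
Branch term sqrt(1 - γ/(-11/12)): argument at -1/11 is 109/121, nonzero, so -1/11 is not its branch point (a point on a principal cut is still regular for the continued germ).
So the germ continues analytically to -1/11.


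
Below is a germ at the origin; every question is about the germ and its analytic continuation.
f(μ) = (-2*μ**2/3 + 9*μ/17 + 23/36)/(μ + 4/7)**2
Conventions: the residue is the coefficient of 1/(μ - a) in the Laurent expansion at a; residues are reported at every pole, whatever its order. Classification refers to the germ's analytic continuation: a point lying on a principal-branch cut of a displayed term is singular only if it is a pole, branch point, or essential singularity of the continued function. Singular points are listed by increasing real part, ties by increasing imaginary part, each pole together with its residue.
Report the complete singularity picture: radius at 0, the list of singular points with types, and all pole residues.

Denominator factor (μ + 4/7)^2: pole of order 2 at -4/7, modulus 4/7.
The radius of convergence is the smallest modulus among the singular points: 4/7.
At the order-2 pole -4/7 set g(μ) = (μ - (-4/7))^2*f(μ) = -2*μ**2/3 + 9*μ/17 + 23/36.
Order-2 pole: residue = g'(a); g'(-4/7) = 461/357, so the residue is 461/357.

Radius of convergence at 0: 4/7.
At -4/7: a pole of order 2; residue 461/357.


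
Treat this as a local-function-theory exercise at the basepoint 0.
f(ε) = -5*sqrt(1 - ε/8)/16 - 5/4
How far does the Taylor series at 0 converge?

Branch term (-5/16)*sqrt(1 - ε/(8)): its argument vanishes at ε = 8, a square-root branch point, modulus 8.
The radius of convergence is the smallest modulus among the singular points: 8.

The radius of convergence is 8.


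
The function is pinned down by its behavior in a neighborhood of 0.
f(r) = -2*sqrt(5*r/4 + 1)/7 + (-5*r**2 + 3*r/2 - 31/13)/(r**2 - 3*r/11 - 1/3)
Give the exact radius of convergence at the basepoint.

The radius of convergence is -3/22 + (1/66)*sqrt(1533).

Denominator factor (r**2 - 3*r/11 - 1/3): discriminant 511/363, real irrational roots 3/22 + (1/66)*sqrt(1533) and 3/22 - (1/66)*sqrt(1533); poles of order 1, moduli 3/22 + (1/66)*sqrt(1533) and -3/22 + (1/66)*sqrt(1533).
Branch term (-2/7)*sqrt(1 - r/(-4/5)): its argument vanishes at r = -4/5, a square-root branch point, modulus 4/5.
The radius of convergence is the smallest modulus among the singular points: -3/22 + (1/66)*sqrt(1533).


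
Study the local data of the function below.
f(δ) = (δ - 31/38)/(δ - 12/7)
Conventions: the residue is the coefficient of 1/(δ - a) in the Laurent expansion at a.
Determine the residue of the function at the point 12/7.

At the order-1 pole 12/7 set g(δ) = (δ - (12/7))*f(δ) = δ - 31/38.
Simple pole: residue = g(a) at a = 12/7, which is 239/266.

The residue is 239/266.


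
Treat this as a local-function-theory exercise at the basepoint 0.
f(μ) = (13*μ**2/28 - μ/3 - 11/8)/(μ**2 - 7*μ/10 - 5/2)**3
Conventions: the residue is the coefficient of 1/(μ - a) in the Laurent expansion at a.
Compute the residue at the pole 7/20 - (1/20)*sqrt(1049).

The residue is (7730750/8080244543)*sqrt(1049).


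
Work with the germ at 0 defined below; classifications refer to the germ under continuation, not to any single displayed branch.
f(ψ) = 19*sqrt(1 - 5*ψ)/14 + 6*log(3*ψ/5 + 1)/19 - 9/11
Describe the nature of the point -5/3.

The term (6/19)*log(1 - ψ/(-5/3)) has argument 1 - -5/3/(-5/3) = 0 at -5/3: a logarithmic (infinitely-sheeted) branch point; the remaining terms are analytic or single-valued there.

The point is a logarithmic branch point.


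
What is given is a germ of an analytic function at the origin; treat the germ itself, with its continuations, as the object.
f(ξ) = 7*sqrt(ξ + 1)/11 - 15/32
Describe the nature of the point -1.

The term (7/11)*sqrt(1 - ξ/(-1)) has argument 1 - -1/(-1) = 0 at -1: a square-root (algebraic, two-sheeted) branch point; the remaining terms are analytic or single-valued there.

The point is an algebraic (square-root) branch point.


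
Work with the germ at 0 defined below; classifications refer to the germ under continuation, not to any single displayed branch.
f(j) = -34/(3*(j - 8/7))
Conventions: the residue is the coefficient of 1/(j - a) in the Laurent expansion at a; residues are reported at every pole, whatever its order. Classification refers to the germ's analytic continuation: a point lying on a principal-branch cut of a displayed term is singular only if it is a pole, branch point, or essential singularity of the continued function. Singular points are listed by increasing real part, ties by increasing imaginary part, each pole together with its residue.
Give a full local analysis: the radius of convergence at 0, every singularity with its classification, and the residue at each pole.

Radius of convergence at 0: 8/7.
At 8/7: a pole of order 1; residue -34/3.

Denominator factor (j - 8/7): pole of order 1 at 8/7, modulus 8/7.
The radius of convergence is the smallest modulus among the singular points: 8/7.
At the order-1 pole 8/7 set g(j) = (j - (8/7))*f(j) = -34/3.
Simple pole: residue = g(a) at a = 8/7, which is -34/3.
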